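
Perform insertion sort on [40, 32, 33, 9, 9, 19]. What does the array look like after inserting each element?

First element 40 is already 'sorted'
Insert 32: shifted 1 elements -> [32, 40, 33, 9, 9, 19]
Insert 33: shifted 1 elements -> [32, 33, 40, 9, 9, 19]
Insert 9: shifted 3 elements -> [9, 32, 33, 40, 9, 19]
Insert 9: shifted 3 elements -> [9, 9, 32, 33, 40, 19]
Insert 19: shifted 3 elements -> [9, 9, 19, 32, 33, 40]


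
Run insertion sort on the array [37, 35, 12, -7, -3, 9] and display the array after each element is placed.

First element 37 is already 'sorted'
Insert 35: shifted 1 elements -> [35, 37, 12, -7, -3, 9]
Insert 12: shifted 2 elements -> [12, 35, 37, -7, -3, 9]
Insert -7: shifted 3 elements -> [-7, 12, 35, 37, -3, 9]
Insert -3: shifted 3 elements -> [-7, -3, 12, 35, 37, 9]
Insert 9: shifted 3 elements -> [-7, -3, 9, 12, 35, 37]


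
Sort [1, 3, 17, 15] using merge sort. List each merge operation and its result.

Divide and conquer:
  Merge [1] + [3] -> [1, 3]
  Merge [17] + [15] -> [15, 17]
  Merge [1, 3] + [15, 17] -> [1, 3, 15, 17]


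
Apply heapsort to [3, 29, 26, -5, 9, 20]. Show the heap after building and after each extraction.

Build heap: [29, 9, 26, -5, 3, 20]
Extract 29: [26, 9, 20, -5, 3, 29]
Extract 26: [20, 9, 3, -5, 26, 29]
Extract 20: [9, -5, 3, 20, 26, 29]
Extract 9: [3, -5, 9, 20, 26, 29]
Extract 3: [-5, 3, 9, 20, 26, 29]


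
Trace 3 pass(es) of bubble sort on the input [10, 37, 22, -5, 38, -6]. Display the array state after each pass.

After pass 1: [10, 22, -5, 37, -6, 38] (3 swaps)
After pass 2: [10, -5, 22, -6, 37, 38] (2 swaps)
After pass 3: [-5, 10, -6, 22, 37, 38] (2 swaps)
Total swaps: 7


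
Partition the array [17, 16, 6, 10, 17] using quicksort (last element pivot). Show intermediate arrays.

Partition 1: pivot=17 at index 4 -> [17, 16, 6, 10, 17]
Partition 2: pivot=10 at index 1 -> [6, 10, 17, 16, 17]
Partition 3: pivot=16 at index 2 -> [6, 10, 16, 17, 17]


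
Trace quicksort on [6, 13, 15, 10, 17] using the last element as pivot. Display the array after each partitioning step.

Partition 1: pivot=17 at index 4 -> [6, 13, 15, 10, 17]
Partition 2: pivot=10 at index 1 -> [6, 10, 15, 13, 17]
Partition 3: pivot=13 at index 2 -> [6, 10, 13, 15, 17]


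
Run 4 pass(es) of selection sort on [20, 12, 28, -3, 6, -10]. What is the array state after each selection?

Pass 1: Select minimum -10 at index 5, swap -> [-10, 12, 28, -3, 6, 20]
Pass 2: Select minimum -3 at index 3, swap -> [-10, -3, 28, 12, 6, 20]
Pass 3: Select minimum 6 at index 4, swap -> [-10, -3, 6, 12, 28, 20]
Pass 4: Select minimum 12 at index 3, swap -> [-10, -3, 6, 12, 28, 20]


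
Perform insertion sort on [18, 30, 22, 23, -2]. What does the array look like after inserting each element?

First element 18 is already 'sorted'
Insert 30: shifted 0 elements -> [18, 30, 22, 23, -2]
Insert 22: shifted 1 elements -> [18, 22, 30, 23, -2]
Insert 23: shifted 1 elements -> [18, 22, 23, 30, -2]
Insert -2: shifted 4 elements -> [-2, 18, 22, 23, 30]


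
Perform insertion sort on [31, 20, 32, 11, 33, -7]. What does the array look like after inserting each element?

First element 31 is already 'sorted'
Insert 20: shifted 1 elements -> [20, 31, 32, 11, 33, -7]
Insert 32: shifted 0 elements -> [20, 31, 32, 11, 33, -7]
Insert 11: shifted 3 elements -> [11, 20, 31, 32, 33, -7]
Insert 33: shifted 0 elements -> [11, 20, 31, 32, 33, -7]
Insert -7: shifted 5 elements -> [-7, 11, 20, 31, 32, 33]


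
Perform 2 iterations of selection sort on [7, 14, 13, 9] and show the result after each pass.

Pass 1: Select minimum 7 at index 0, swap -> [7, 14, 13, 9]
Pass 2: Select minimum 9 at index 3, swap -> [7, 9, 13, 14]


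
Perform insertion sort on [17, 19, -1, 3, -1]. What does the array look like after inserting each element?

First element 17 is already 'sorted'
Insert 19: shifted 0 elements -> [17, 19, -1, 3, -1]
Insert -1: shifted 2 elements -> [-1, 17, 19, 3, -1]
Insert 3: shifted 2 elements -> [-1, 3, 17, 19, -1]
Insert -1: shifted 3 elements -> [-1, -1, 3, 17, 19]


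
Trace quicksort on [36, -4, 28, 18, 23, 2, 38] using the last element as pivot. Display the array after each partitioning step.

Partition 1: pivot=38 at index 6 -> [36, -4, 28, 18, 23, 2, 38]
Partition 2: pivot=2 at index 1 -> [-4, 2, 28, 18, 23, 36, 38]
Partition 3: pivot=36 at index 5 -> [-4, 2, 28, 18, 23, 36, 38]
Partition 4: pivot=23 at index 3 -> [-4, 2, 18, 23, 28, 36, 38]


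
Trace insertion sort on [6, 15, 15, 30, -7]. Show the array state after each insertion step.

First element 6 is already 'sorted'
Insert 15: shifted 0 elements -> [6, 15, 15, 30, -7]
Insert 15: shifted 0 elements -> [6, 15, 15, 30, -7]
Insert 30: shifted 0 elements -> [6, 15, 15, 30, -7]
Insert -7: shifted 4 elements -> [-7, 6, 15, 15, 30]


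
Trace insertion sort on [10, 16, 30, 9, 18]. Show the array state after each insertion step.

First element 10 is already 'sorted'
Insert 16: shifted 0 elements -> [10, 16, 30, 9, 18]
Insert 30: shifted 0 elements -> [10, 16, 30, 9, 18]
Insert 9: shifted 3 elements -> [9, 10, 16, 30, 18]
Insert 18: shifted 1 elements -> [9, 10, 16, 18, 30]


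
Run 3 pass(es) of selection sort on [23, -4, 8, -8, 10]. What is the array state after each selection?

Pass 1: Select minimum -8 at index 3, swap -> [-8, -4, 8, 23, 10]
Pass 2: Select minimum -4 at index 1, swap -> [-8, -4, 8, 23, 10]
Pass 3: Select minimum 8 at index 2, swap -> [-8, -4, 8, 23, 10]


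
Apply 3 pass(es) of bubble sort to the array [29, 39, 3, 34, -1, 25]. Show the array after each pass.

After pass 1: [29, 3, 34, -1, 25, 39] (4 swaps)
After pass 2: [3, 29, -1, 25, 34, 39] (3 swaps)
After pass 3: [3, -1, 25, 29, 34, 39] (2 swaps)
Total swaps: 9


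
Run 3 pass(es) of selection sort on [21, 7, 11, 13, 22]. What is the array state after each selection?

Pass 1: Select minimum 7 at index 1, swap -> [7, 21, 11, 13, 22]
Pass 2: Select minimum 11 at index 2, swap -> [7, 11, 21, 13, 22]
Pass 3: Select minimum 13 at index 3, swap -> [7, 11, 13, 21, 22]


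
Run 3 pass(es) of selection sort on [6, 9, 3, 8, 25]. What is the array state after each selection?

Pass 1: Select minimum 3 at index 2, swap -> [3, 9, 6, 8, 25]
Pass 2: Select minimum 6 at index 2, swap -> [3, 6, 9, 8, 25]
Pass 3: Select minimum 8 at index 3, swap -> [3, 6, 8, 9, 25]


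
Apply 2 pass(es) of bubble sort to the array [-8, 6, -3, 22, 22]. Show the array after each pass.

After pass 1: [-8, -3, 6, 22, 22] (1 swaps)
After pass 2: [-8, -3, 6, 22, 22] (0 swaps)
Total swaps: 1


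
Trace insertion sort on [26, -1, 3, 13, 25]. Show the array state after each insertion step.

First element 26 is already 'sorted'
Insert -1: shifted 1 elements -> [-1, 26, 3, 13, 25]
Insert 3: shifted 1 elements -> [-1, 3, 26, 13, 25]
Insert 13: shifted 1 elements -> [-1, 3, 13, 26, 25]
Insert 25: shifted 1 elements -> [-1, 3, 13, 25, 26]


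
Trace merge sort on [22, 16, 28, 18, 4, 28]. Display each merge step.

Divide and conquer:
  Merge [16] + [28] -> [16, 28]
  Merge [22] + [16, 28] -> [16, 22, 28]
  Merge [4] + [28] -> [4, 28]
  Merge [18] + [4, 28] -> [4, 18, 28]
  Merge [16, 22, 28] + [4, 18, 28] -> [4, 16, 18, 22, 28, 28]


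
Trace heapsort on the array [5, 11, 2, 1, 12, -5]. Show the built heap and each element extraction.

Build heap: [12, 11, 2, 1, 5, -5]
Extract 12: [11, 5, 2, 1, -5, 12]
Extract 11: [5, 1, 2, -5, 11, 12]
Extract 5: [2, 1, -5, 5, 11, 12]
Extract 2: [1, -5, 2, 5, 11, 12]
Extract 1: [-5, 1, 2, 5, 11, 12]


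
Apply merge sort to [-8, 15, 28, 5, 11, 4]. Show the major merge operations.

Divide and conquer:
  Merge [15] + [28] -> [15, 28]
  Merge [-8] + [15, 28] -> [-8, 15, 28]
  Merge [11] + [4] -> [4, 11]
  Merge [5] + [4, 11] -> [4, 5, 11]
  Merge [-8, 15, 28] + [4, 5, 11] -> [-8, 4, 5, 11, 15, 28]


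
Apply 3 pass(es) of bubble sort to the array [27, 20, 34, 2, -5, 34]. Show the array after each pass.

After pass 1: [20, 27, 2, -5, 34, 34] (3 swaps)
After pass 2: [20, 2, -5, 27, 34, 34] (2 swaps)
After pass 3: [2, -5, 20, 27, 34, 34] (2 swaps)
Total swaps: 7


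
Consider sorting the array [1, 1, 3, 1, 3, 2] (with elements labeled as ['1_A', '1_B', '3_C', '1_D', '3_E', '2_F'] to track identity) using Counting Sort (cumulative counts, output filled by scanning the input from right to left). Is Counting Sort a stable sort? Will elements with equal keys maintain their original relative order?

Trace Counting Sort on the labeled array (the key is the number; the letter only tracks identity):
  Counts for values 0..3: [0, 3, 1, 2]
  Cumulative counts: [0, 3, 4, 6]
  Scan right to left: place 2_F at output index 3
  Scan right to left: place 3_E at output index 5
  Scan right to left: place 1_D at output index 2
  Scan right to left: place 3_C at output index 4
  Scan right to left: place 1_B at output index 1
  Scan right to left: place 1_A at output index 0
  Output: [1_A, 1_B, 1_D, 2_F, 3_C, 3_E]
Equal keys:
  value 1: originally 1_A, 1_B, 1_D; after sorting 1_A, 1_B, 1_D -> order preserved
  value 3: originally 3_C, 3_E; after sorting 3_C, 3_E -> order preserved
All equal keys kept their original relative order. Counting Sort is stable: scanning the input right to left with decreasing cumulative counts places later duplicates at later output positions.
Answer: Stable


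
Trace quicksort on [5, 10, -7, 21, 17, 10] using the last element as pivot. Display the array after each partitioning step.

Partition 1: pivot=10 at index 3 -> [5, 10, -7, 10, 17, 21]
Partition 2: pivot=-7 at index 0 -> [-7, 10, 5, 10, 17, 21]
Partition 3: pivot=5 at index 1 -> [-7, 5, 10, 10, 17, 21]
Partition 4: pivot=21 at index 5 -> [-7, 5, 10, 10, 17, 21]


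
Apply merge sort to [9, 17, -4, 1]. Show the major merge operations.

Divide and conquer:
  Merge [9] + [17] -> [9, 17]
  Merge [-4] + [1] -> [-4, 1]
  Merge [9, 17] + [-4, 1] -> [-4, 1, 9, 17]


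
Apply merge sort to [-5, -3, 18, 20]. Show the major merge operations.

Divide and conquer:
  Merge [-5] + [-3] -> [-5, -3]
  Merge [18] + [20] -> [18, 20]
  Merge [-5, -3] + [18, 20] -> [-5, -3, 18, 20]


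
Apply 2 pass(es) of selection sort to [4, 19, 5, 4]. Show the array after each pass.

Pass 1: Select minimum 4 at index 0, swap -> [4, 19, 5, 4]
Pass 2: Select minimum 4 at index 3, swap -> [4, 4, 5, 19]


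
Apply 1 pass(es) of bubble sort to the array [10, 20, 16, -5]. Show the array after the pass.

After pass 1: [10, 16, -5, 20] (2 swaps)
Total swaps: 2


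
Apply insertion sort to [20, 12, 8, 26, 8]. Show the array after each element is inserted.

First element 20 is already 'sorted'
Insert 12: shifted 1 elements -> [12, 20, 8, 26, 8]
Insert 8: shifted 2 elements -> [8, 12, 20, 26, 8]
Insert 26: shifted 0 elements -> [8, 12, 20, 26, 8]
Insert 8: shifted 3 elements -> [8, 8, 12, 20, 26]


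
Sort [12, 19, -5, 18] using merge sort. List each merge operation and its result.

Divide and conquer:
  Merge [12] + [19] -> [12, 19]
  Merge [-5] + [18] -> [-5, 18]
  Merge [12, 19] + [-5, 18] -> [-5, 12, 18, 19]


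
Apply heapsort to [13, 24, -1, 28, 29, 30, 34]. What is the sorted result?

Build heap: [34, 29, 30, 28, 24, 13, -1]
Extract 34: [30, 29, 13, 28, 24, -1, 34]
Extract 30: [29, 28, 13, -1, 24, 30, 34]
Extract 29: [28, 24, 13, -1, 29, 30, 34]
Extract 28: [24, -1, 13, 28, 29, 30, 34]
Extract 24: [13, -1, 24, 28, 29, 30, 34]
Extract 13: [-1, 13, 24, 28, 29, 30, 34]


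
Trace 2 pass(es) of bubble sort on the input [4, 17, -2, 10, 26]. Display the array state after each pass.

After pass 1: [4, -2, 10, 17, 26] (2 swaps)
After pass 2: [-2, 4, 10, 17, 26] (1 swaps)
Total swaps: 3


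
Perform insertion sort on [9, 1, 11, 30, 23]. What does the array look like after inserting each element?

First element 9 is already 'sorted'
Insert 1: shifted 1 elements -> [1, 9, 11, 30, 23]
Insert 11: shifted 0 elements -> [1, 9, 11, 30, 23]
Insert 30: shifted 0 elements -> [1, 9, 11, 30, 23]
Insert 23: shifted 1 elements -> [1, 9, 11, 23, 30]


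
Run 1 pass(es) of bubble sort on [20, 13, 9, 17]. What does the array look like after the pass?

After pass 1: [13, 9, 17, 20] (3 swaps)
Total swaps: 3


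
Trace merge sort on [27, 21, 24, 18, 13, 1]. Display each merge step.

Divide and conquer:
  Merge [21] + [24] -> [21, 24]
  Merge [27] + [21, 24] -> [21, 24, 27]
  Merge [13] + [1] -> [1, 13]
  Merge [18] + [1, 13] -> [1, 13, 18]
  Merge [21, 24, 27] + [1, 13, 18] -> [1, 13, 18, 21, 24, 27]


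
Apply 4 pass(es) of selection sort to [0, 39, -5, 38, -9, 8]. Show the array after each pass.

Pass 1: Select minimum -9 at index 4, swap -> [-9, 39, -5, 38, 0, 8]
Pass 2: Select minimum -5 at index 2, swap -> [-9, -5, 39, 38, 0, 8]
Pass 3: Select minimum 0 at index 4, swap -> [-9, -5, 0, 38, 39, 8]
Pass 4: Select minimum 8 at index 5, swap -> [-9, -5, 0, 8, 39, 38]


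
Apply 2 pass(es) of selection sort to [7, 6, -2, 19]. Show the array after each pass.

Pass 1: Select minimum -2 at index 2, swap -> [-2, 6, 7, 19]
Pass 2: Select minimum 6 at index 1, swap -> [-2, 6, 7, 19]


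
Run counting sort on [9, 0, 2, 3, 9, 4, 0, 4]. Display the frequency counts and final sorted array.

Count array: [2, 0, 1, 1, 2, 0, 0, 0, 0, 2]
(count[i] = number of elements equal to i)
Cumulative count: [2, 2, 3, 4, 6, 6, 6, 6, 6, 8]
Sorted: [0, 0, 2, 3, 4, 4, 9, 9]


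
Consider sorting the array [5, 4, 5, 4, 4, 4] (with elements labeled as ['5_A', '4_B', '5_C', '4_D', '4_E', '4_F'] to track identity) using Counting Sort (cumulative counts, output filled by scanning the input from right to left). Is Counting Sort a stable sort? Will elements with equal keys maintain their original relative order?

Trace Counting Sort on the labeled array (the key is the number; the letter only tracks identity):
  Counts for values 0..5: [0, 0, 0, 0, 4, 2]
  Cumulative counts: [0, 0, 0, 0, 4, 6]
  Scan right to left: place 4_F at output index 3
  Scan right to left: place 4_E at output index 2
  Scan right to left: place 4_D at output index 1
  Scan right to left: place 5_C at output index 5
  Scan right to left: place 4_B at output index 0
  Scan right to left: place 5_A at output index 4
  Output: [4_B, 4_D, 4_E, 4_F, 5_A, 5_C]
Equal keys:
  value 4: originally 4_B, 4_D, 4_E, 4_F; after sorting 4_B, 4_D, 4_E, 4_F -> order preserved
  value 5: originally 5_A, 5_C; after sorting 5_A, 5_C -> order preserved
All equal keys kept their original relative order. Counting Sort is stable: scanning the input right to left with decreasing cumulative counts places later duplicates at later output positions.
Answer: Stable


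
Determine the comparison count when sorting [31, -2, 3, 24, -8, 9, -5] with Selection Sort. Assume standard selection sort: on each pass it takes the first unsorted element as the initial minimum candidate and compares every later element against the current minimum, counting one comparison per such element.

Pass 1: scan indices 1..6 for the minimum = 6 comparison(s); min is -8, place at index 0 -> [-8, -2, 3, 24, 31, 9, -5]
Pass 2: scan indices 2..6 for the minimum = 5 comparison(s); min is -5, place at index 1 -> [-8, -5, 3, 24, 31, 9, -2]
Pass 3: scan indices 3..6 for the minimum = 4 comparison(s); min is -2, place at index 2 -> [-8, -5, -2, 24, 31, 9, 3]
Pass 4: scan indices 4..6 for the minimum = 3 comparison(s); min is 3, place at index 3 -> [-8, -5, -2, 3, 31, 9, 24]
Pass 5: scan indices 5..6 for the minimum = 2 comparison(s); min is 9, place at index 4 -> [-8, -5, -2, 3, 9, 31, 24]
Pass 6: scan indices 6..6 for the minimum = 1 comparison(s); min is 24, place at index 5 -> [-8, -5, -2, 3, 9, 24, 31]
Selection sort always scans the whole unsorted suffix, so the count is (n-1) + (n-2) + ... + 1 = n(n-1)/2 = 7*6/2 = 21 regardless of the input order.
Total comparisons: 6 + 5 + 4 + 3 + 2 + 1 = 21


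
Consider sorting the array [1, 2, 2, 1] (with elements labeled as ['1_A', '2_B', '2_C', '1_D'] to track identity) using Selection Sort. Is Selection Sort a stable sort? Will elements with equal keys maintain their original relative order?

Trace Selection Sort on the labeled array (the key is the number; the letter only tracks identity):
  Pass 1: minimum 1_A is already at index 0; no swap -> [1_A, 2_B, 2_C, 1_D]
  Pass 2: minimum of unsorted part is 1_D at index 3; swap it with 2_B at index 1 -> [1_A, 1_D, 2_C, 2_B]
  Pass 3: minimum 2_C is already at index 2; no swap -> [1_A, 1_D, 2_C, 2_B]
Final order: [1_A, 1_D, 2_C, 2_B]
Equal keys:
  value 1: originally 1_A, 1_D; after sorting 1_A, 1_D -> order preserved
  value 2: originally 2_B, 2_C; after sorting 2_C, 2_B -> order changed
Equal keys were reordered, so Selection Sort is not stable: the long-range swap that moves the minimum into place can carry an element past an equal key. (One such input is enough; an unstable sort may happen to preserve order on other inputs, but it gives no guarantee.)
Answer: Not stable


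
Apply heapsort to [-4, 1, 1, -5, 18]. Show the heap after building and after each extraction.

Build heap: [18, 1, 1, -5, -4]
Extract 18: [1, -4, 1, -5, 18]
Extract 1: [1, -4, -5, 1, 18]
Extract 1: [-4, -5, 1, 1, 18]
Extract -4: [-5, -4, 1, 1, 18]


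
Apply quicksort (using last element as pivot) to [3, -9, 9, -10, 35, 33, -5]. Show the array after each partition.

Partition 1: pivot=-5 at index 2 -> [-9, -10, -5, 3, 35, 33, 9]
Partition 2: pivot=-10 at index 0 -> [-10, -9, -5, 3, 35, 33, 9]
Partition 3: pivot=9 at index 4 -> [-10, -9, -5, 3, 9, 33, 35]
Partition 4: pivot=35 at index 6 -> [-10, -9, -5, 3, 9, 33, 35]


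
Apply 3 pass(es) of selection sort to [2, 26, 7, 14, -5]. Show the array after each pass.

Pass 1: Select minimum -5 at index 4, swap -> [-5, 26, 7, 14, 2]
Pass 2: Select minimum 2 at index 4, swap -> [-5, 2, 7, 14, 26]
Pass 3: Select minimum 7 at index 2, swap -> [-5, 2, 7, 14, 26]


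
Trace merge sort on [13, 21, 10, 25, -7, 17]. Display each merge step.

Divide and conquer:
  Merge [21] + [10] -> [10, 21]
  Merge [13] + [10, 21] -> [10, 13, 21]
  Merge [-7] + [17] -> [-7, 17]
  Merge [25] + [-7, 17] -> [-7, 17, 25]
  Merge [10, 13, 21] + [-7, 17, 25] -> [-7, 10, 13, 17, 21, 25]


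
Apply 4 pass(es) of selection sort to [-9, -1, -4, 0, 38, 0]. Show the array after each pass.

Pass 1: Select minimum -9 at index 0, swap -> [-9, -1, -4, 0, 38, 0]
Pass 2: Select minimum -4 at index 2, swap -> [-9, -4, -1, 0, 38, 0]
Pass 3: Select minimum -1 at index 2, swap -> [-9, -4, -1, 0, 38, 0]
Pass 4: Select minimum 0 at index 3, swap -> [-9, -4, -1, 0, 38, 0]


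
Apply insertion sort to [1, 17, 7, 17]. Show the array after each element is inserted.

First element 1 is already 'sorted'
Insert 17: shifted 0 elements -> [1, 17, 7, 17]
Insert 7: shifted 1 elements -> [1, 7, 17, 17]
Insert 17: shifted 0 elements -> [1, 7, 17, 17]


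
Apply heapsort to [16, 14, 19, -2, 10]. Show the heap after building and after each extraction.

Build heap: [19, 14, 16, -2, 10]
Extract 19: [16, 14, 10, -2, 19]
Extract 16: [14, -2, 10, 16, 19]
Extract 14: [10, -2, 14, 16, 19]
Extract 10: [-2, 10, 14, 16, 19]


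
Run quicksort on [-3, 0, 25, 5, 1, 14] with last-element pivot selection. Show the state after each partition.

Partition 1: pivot=14 at index 4 -> [-3, 0, 5, 1, 14, 25]
Partition 2: pivot=1 at index 2 -> [-3, 0, 1, 5, 14, 25]
Partition 3: pivot=0 at index 1 -> [-3, 0, 1, 5, 14, 25]


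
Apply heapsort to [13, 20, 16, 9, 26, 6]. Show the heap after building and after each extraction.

Build heap: [26, 20, 16, 9, 13, 6]
Extract 26: [20, 13, 16, 9, 6, 26]
Extract 20: [16, 13, 6, 9, 20, 26]
Extract 16: [13, 9, 6, 16, 20, 26]
Extract 13: [9, 6, 13, 16, 20, 26]
Extract 9: [6, 9, 13, 16, 20, 26]


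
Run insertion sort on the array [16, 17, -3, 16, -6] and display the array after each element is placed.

First element 16 is already 'sorted'
Insert 17: shifted 0 elements -> [16, 17, -3, 16, -6]
Insert -3: shifted 2 elements -> [-3, 16, 17, 16, -6]
Insert 16: shifted 1 elements -> [-3, 16, 16, 17, -6]
Insert -6: shifted 4 elements -> [-6, -3, 16, 16, 17]


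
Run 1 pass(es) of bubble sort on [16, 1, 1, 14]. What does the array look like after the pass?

After pass 1: [1, 1, 14, 16] (3 swaps)
Total swaps: 3


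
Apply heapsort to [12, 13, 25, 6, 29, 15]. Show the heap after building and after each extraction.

Build heap: [29, 13, 25, 6, 12, 15]
Extract 29: [25, 13, 15, 6, 12, 29]
Extract 25: [15, 13, 12, 6, 25, 29]
Extract 15: [13, 6, 12, 15, 25, 29]
Extract 13: [12, 6, 13, 15, 25, 29]
Extract 12: [6, 12, 13, 15, 25, 29]


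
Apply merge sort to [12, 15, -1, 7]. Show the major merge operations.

Divide and conquer:
  Merge [12] + [15] -> [12, 15]
  Merge [-1] + [7] -> [-1, 7]
  Merge [12, 15] + [-1, 7] -> [-1, 7, 12, 15]


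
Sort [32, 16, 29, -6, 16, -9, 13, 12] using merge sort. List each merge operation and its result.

Divide and conquer:
  Merge [32] + [16] -> [16, 32]
  Merge [29] + [-6] -> [-6, 29]
  Merge [16, 32] + [-6, 29] -> [-6, 16, 29, 32]
  Merge [16] + [-9] -> [-9, 16]
  Merge [13] + [12] -> [12, 13]
  Merge [-9, 16] + [12, 13] -> [-9, 12, 13, 16]
  Merge [-6, 16, 29, 32] + [-9, 12, 13, 16] -> [-9, -6, 12, 13, 16, 16, 29, 32]


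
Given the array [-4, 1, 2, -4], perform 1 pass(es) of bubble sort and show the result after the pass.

After pass 1: [-4, 1, -4, 2] (1 swaps)
Total swaps: 1


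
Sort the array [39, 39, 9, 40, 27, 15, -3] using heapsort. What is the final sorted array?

Build heap: [40, 39, 15, 39, 27, 9, -3]
Extract 40: [39, 39, 15, -3, 27, 9, 40]
Extract 39: [39, 27, 15, -3, 9, 39, 40]
Extract 39: [27, 9, 15, -3, 39, 39, 40]
Extract 27: [15, 9, -3, 27, 39, 39, 40]
Extract 15: [9, -3, 15, 27, 39, 39, 40]
Extract 9: [-3, 9, 15, 27, 39, 39, 40]


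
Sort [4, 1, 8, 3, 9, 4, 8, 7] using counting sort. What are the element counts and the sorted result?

Count array: [0, 1, 0, 1, 2, 0, 0, 1, 2, 1]
(count[i] = number of elements equal to i)
Cumulative count: [0, 1, 1, 2, 4, 4, 4, 5, 7, 8]
Sorted: [1, 3, 4, 4, 7, 8, 8, 9]


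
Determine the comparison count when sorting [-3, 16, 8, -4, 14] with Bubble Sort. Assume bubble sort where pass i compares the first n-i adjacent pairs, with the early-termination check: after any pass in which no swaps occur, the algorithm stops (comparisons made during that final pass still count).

Pass 1: compare adjacent pairs (0,1)..(3,4) = 4 comparison(s), 3 swap(s) -> [-3, 8, -4, 14, 16]
Pass 2: compare adjacent pairs (0,1)..(2,3) = 3 comparison(s), 1 swap(s) -> [-3, -4, 8, 14, 16]
Pass 3: compare adjacent pairs (0,1)..(1,2) = 2 comparison(s), 1 swap(s) -> [-4, -3, 8, 14, 16]
Pass 4: compare adjacent pairs (0,1)..(0,1) = 1 comparison(s), 0 swap(s) -> [-4, -3, 8, 14, 16]
No swaps in this pass, so bubble sort stops here.
Total comparisons: 4 + 3 + 2 + 1 = 10


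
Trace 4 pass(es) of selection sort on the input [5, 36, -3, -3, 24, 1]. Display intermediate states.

Pass 1: Select minimum -3 at index 2, swap -> [-3, 36, 5, -3, 24, 1]
Pass 2: Select minimum -3 at index 3, swap -> [-3, -3, 5, 36, 24, 1]
Pass 3: Select minimum 1 at index 5, swap -> [-3, -3, 1, 36, 24, 5]
Pass 4: Select minimum 5 at index 5, swap -> [-3, -3, 1, 5, 24, 36]


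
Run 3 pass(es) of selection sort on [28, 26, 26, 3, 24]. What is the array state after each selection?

Pass 1: Select minimum 3 at index 3, swap -> [3, 26, 26, 28, 24]
Pass 2: Select minimum 24 at index 4, swap -> [3, 24, 26, 28, 26]
Pass 3: Select minimum 26 at index 2, swap -> [3, 24, 26, 28, 26]


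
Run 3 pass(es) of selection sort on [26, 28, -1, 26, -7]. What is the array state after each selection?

Pass 1: Select minimum -7 at index 4, swap -> [-7, 28, -1, 26, 26]
Pass 2: Select minimum -1 at index 2, swap -> [-7, -1, 28, 26, 26]
Pass 3: Select minimum 26 at index 3, swap -> [-7, -1, 26, 28, 26]


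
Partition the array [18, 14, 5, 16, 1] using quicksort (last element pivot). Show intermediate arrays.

Partition 1: pivot=1 at index 0 -> [1, 14, 5, 16, 18]
Partition 2: pivot=18 at index 4 -> [1, 14, 5, 16, 18]
Partition 3: pivot=16 at index 3 -> [1, 14, 5, 16, 18]
Partition 4: pivot=5 at index 1 -> [1, 5, 14, 16, 18]


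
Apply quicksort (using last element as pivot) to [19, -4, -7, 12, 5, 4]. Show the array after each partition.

Partition 1: pivot=4 at index 2 -> [-4, -7, 4, 12, 5, 19]
Partition 2: pivot=-7 at index 0 -> [-7, -4, 4, 12, 5, 19]
Partition 3: pivot=19 at index 5 -> [-7, -4, 4, 12, 5, 19]
Partition 4: pivot=5 at index 3 -> [-7, -4, 4, 5, 12, 19]


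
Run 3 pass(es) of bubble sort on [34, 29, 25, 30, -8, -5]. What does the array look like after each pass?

After pass 1: [29, 25, 30, -8, -5, 34] (5 swaps)
After pass 2: [25, 29, -8, -5, 30, 34] (3 swaps)
After pass 3: [25, -8, -5, 29, 30, 34] (2 swaps)
Total swaps: 10


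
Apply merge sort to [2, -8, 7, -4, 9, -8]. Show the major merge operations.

Divide and conquer:
  Merge [-8] + [7] -> [-8, 7]
  Merge [2] + [-8, 7] -> [-8, 2, 7]
  Merge [9] + [-8] -> [-8, 9]
  Merge [-4] + [-8, 9] -> [-8, -4, 9]
  Merge [-8, 2, 7] + [-8, -4, 9] -> [-8, -8, -4, 2, 7, 9]


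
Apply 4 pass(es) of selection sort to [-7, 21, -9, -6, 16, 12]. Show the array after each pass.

Pass 1: Select minimum -9 at index 2, swap -> [-9, 21, -7, -6, 16, 12]
Pass 2: Select minimum -7 at index 2, swap -> [-9, -7, 21, -6, 16, 12]
Pass 3: Select minimum -6 at index 3, swap -> [-9, -7, -6, 21, 16, 12]
Pass 4: Select minimum 12 at index 5, swap -> [-9, -7, -6, 12, 16, 21]


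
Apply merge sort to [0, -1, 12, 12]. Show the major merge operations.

Divide and conquer:
  Merge [0] + [-1] -> [-1, 0]
  Merge [12] + [12] -> [12, 12]
  Merge [-1, 0] + [12, 12] -> [-1, 0, 12, 12]


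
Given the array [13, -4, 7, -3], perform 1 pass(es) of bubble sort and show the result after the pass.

After pass 1: [-4, 7, -3, 13] (3 swaps)
Total swaps: 3


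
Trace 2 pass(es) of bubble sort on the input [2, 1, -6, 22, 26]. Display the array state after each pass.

After pass 1: [1, -6, 2, 22, 26] (2 swaps)
After pass 2: [-6, 1, 2, 22, 26] (1 swaps)
Total swaps: 3


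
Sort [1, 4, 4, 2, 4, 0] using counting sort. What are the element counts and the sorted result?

Count array: [1, 1, 1, 0, 3]
(count[i] = number of elements equal to i)
Cumulative count: [1, 2, 3, 3, 6]
Sorted: [0, 1, 2, 4, 4, 4]


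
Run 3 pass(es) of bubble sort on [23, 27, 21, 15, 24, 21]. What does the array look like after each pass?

After pass 1: [23, 21, 15, 24, 21, 27] (4 swaps)
After pass 2: [21, 15, 23, 21, 24, 27] (3 swaps)
After pass 3: [15, 21, 21, 23, 24, 27] (2 swaps)
Total swaps: 9


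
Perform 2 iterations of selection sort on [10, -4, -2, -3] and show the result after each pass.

Pass 1: Select minimum -4 at index 1, swap -> [-4, 10, -2, -3]
Pass 2: Select minimum -3 at index 3, swap -> [-4, -3, -2, 10]


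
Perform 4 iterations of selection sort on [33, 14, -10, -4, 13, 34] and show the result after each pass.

Pass 1: Select minimum -10 at index 2, swap -> [-10, 14, 33, -4, 13, 34]
Pass 2: Select minimum -4 at index 3, swap -> [-10, -4, 33, 14, 13, 34]
Pass 3: Select minimum 13 at index 4, swap -> [-10, -4, 13, 14, 33, 34]
Pass 4: Select minimum 14 at index 3, swap -> [-10, -4, 13, 14, 33, 34]


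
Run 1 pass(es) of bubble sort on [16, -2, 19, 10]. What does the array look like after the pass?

After pass 1: [-2, 16, 10, 19] (2 swaps)
Total swaps: 2


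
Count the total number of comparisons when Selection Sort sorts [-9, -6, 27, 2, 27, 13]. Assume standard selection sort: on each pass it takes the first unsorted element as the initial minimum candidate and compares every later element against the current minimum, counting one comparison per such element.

Pass 1: scan indices 1..5 for the minimum = 5 comparison(s); min is -9, place at index 0 -> [-9, -6, 27, 2, 27, 13]
Pass 2: scan indices 2..5 for the minimum = 4 comparison(s); min is -6, place at index 1 -> [-9, -6, 27, 2, 27, 13]
Pass 3: scan indices 3..5 for the minimum = 3 comparison(s); min is 2, place at index 2 -> [-9, -6, 2, 27, 27, 13]
Pass 4: scan indices 4..5 for the minimum = 2 comparison(s); min is 13, place at index 3 -> [-9, -6, 2, 13, 27, 27]
Pass 5: scan indices 5..5 for the minimum = 1 comparison(s); min is 27, place at index 4 -> [-9, -6, 2, 13, 27, 27]
Selection sort always scans the whole unsorted suffix, so the count is (n-1) + (n-2) + ... + 1 = n(n-1)/2 = 6*5/2 = 15 regardless of the input order.
Total comparisons: 5 + 4 + 3 + 2 + 1 = 15


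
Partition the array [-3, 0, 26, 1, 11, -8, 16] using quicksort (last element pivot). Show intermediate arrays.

Partition 1: pivot=16 at index 5 -> [-3, 0, 1, 11, -8, 16, 26]
Partition 2: pivot=-8 at index 0 -> [-8, 0, 1, 11, -3, 16, 26]
Partition 3: pivot=-3 at index 1 -> [-8, -3, 1, 11, 0, 16, 26]
Partition 4: pivot=0 at index 2 -> [-8, -3, 0, 11, 1, 16, 26]
Partition 5: pivot=1 at index 3 -> [-8, -3, 0, 1, 11, 16, 26]


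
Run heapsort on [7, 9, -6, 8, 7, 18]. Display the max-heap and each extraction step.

Build heap: [18, 9, 7, 8, 7, -6]
Extract 18: [9, 8, 7, -6, 7, 18]
Extract 9: [8, 7, 7, -6, 9, 18]
Extract 8: [7, -6, 7, 8, 9, 18]
Extract 7: [7, -6, 7, 8, 9, 18]
Extract 7: [-6, 7, 7, 8, 9, 18]


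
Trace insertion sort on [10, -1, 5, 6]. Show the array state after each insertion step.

First element 10 is already 'sorted'
Insert -1: shifted 1 elements -> [-1, 10, 5, 6]
Insert 5: shifted 1 elements -> [-1, 5, 10, 6]
Insert 6: shifted 1 elements -> [-1, 5, 6, 10]


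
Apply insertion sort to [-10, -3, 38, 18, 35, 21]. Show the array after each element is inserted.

First element -10 is already 'sorted'
Insert -3: shifted 0 elements -> [-10, -3, 38, 18, 35, 21]
Insert 38: shifted 0 elements -> [-10, -3, 38, 18, 35, 21]
Insert 18: shifted 1 elements -> [-10, -3, 18, 38, 35, 21]
Insert 35: shifted 1 elements -> [-10, -3, 18, 35, 38, 21]
Insert 21: shifted 2 elements -> [-10, -3, 18, 21, 35, 38]


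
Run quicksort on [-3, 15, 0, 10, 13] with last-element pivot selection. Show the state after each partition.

Partition 1: pivot=13 at index 3 -> [-3, 0, 10, 13, 15]
Partition 2: pivot=10 at index 2 -> [-3, 0, 10, 13, 15]
Partition 3: pivot=0 at index 1 -> [-3, 0, 10, 13, 15]


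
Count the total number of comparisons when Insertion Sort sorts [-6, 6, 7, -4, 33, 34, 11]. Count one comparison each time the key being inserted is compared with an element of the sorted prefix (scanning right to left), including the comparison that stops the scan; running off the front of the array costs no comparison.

Insert 6: -6 <= 6 (stop) = 1 comparison(s) -> [-6, 6, 7, -4, 33, 34, 11]
Insert 7: 6 <= 7 (stop) = 1 comparison(s) -> [-6, 6, 7, -4, 33, 34, 11]
Insert -4: 7 > -4 (shift), 6 > -4 (shift), -6 <= -4 (stop) = 3 comparison(s) -> [-6, -4, 6, 7, 33, 34, 11]
Insert 33: 7 <= 33 (stop) = 1 comparison(s) -> [-6, -4, 6, 7, 33, 34, 11]
Insert 34: 33 <= 34 (stop) = 1 comparison(s) -> [-6, -4, 6, 7, 33, 34, 11]
Insert 11: 34 > 11 (shift), 33 > 11 (shift), 7 <= 11 (stop) = 3 comparison(s) -> [-6, -4, 6, 7, 11, 33, 34]
Total comparisons: 1 + 1 + 3 + 1 + 1 + 3 = 10


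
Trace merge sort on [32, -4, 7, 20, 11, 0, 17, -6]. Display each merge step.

Divide and conquer:
  Merge [32] + [-4] -> [-4, 32]
  Merge [7] + [20] -> [7, 20]
  Merge [-4, 32] + [7, 20] -> [-4, 7, 20, 32]
  Merge [11] + [0] -> [0, 11]
  Merge [17] + [-6] -> [-6, 17]
  Merge [0, 11] + [-6, 17] -> [-6, 0, 11, 17]
  Merge [-4, 7, 20, 32] + [-6, 0, 11, 17] -> [-6, -4, 0, 7, 11, 17, 20, 32]


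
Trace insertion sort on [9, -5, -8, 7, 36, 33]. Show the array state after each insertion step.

First element 9 is already 'sorted'
Insert -5: shifted 1 elements -> [-5, 9, -8, 7, 36, 33]
Insert -8: shifted 2 elements -> [-8, -5, 9, 7, 36, 33]
Insert 7: shifted 1 elements -> [-8, -5, 7, 9, 36, 33]
Insert 36: shifted 0 elements -> [-8, -5, 7, 9, 36, 33]
Insert 33: shifted 1 elements -> [-8, -5, 7, 9, 33, 36]


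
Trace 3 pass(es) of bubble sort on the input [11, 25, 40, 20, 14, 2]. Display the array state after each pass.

After pass 1: [11, 25, 20, 14, 2, 40] (3 swaps)
After pass 2: [11, 20, 14, 2, 25, 40] (3 swaps)
After pass 3: [11, 14, 2, 20, 25, 40] (2 swaps)
Total swaps: 8


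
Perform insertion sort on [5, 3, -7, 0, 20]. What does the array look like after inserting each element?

First element 5 is already 'sorted'
Insert 3: shifted 1 elements -> [3, 5, -7, 0, 20]
Insert -7: shifted 2 elements -> [-7, 3, 5, 0, 20]
Insert 0: shifted 2 elements -> [-7, 0, 3, 5, 20]
Insert 20: shifted 0 elements -> [-7, 0, 3, 5, 20]


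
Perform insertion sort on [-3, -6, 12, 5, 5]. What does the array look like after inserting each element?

First element -3 is already 'sorted'
Insert -6: shifted 1 elements -> [-6, -3, 12, 5, 5]
Insert 12: shifted 0 elements -> [-6, -3, 12, 5, 5]
Insert 5: shifted 1 elements -> [-6, -3, 5, 12, 5]
Insert 5: shifted 1 elements -> [-6, -3, 5, 5, 12]


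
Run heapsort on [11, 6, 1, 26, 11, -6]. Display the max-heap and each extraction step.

Build heap: [26, 11, 1, 6, 11, -6]
Extract 26: [11, 11, 1, 6, -6, 26]
Extract 11: [11, 6, 1, -6, 11, 26]
Extract 11: [6, -6, 1, 11, 11, 26]
Extract 6: [1, -6, 6, 11, 11, 26]
Extract 1: [-6, 1, 6, 11, 11, 26]


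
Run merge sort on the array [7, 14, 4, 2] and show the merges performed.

Divide and conquer:
  Merge [7] + [14] -> [7, 14]
  Merge [4] + [2] -> [2, 4]
  Merge [7, 14] + [2, 4] -> [2, 4, 7, 14]


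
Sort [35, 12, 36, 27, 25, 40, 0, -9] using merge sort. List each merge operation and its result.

Divide and conquer:
  Merge [35] + [12] -> [12, 35]
  Merge [36] + [27] -> [27, 36]
  Merge [12, 35] + [27, 36] -> [12, 27, 35, 36]
  Merge [25] + [40] -> [25, 40]
  Merge [0] + [-9] -> [-9, 0]
  Merge [25, 40] + [-9, 0] -> [-9, 0, 25, 40]
  Merge [12, 27, 35, 36] + [-9, 0, 25, 40] -> [-9, 0, 12, 25, 27, 35, 36, 40]


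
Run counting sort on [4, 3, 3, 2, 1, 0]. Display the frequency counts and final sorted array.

Count array: [1, 1, 1, 2, 1]
(count[i] = number of elements equal to i)
Cumulative count: [1, 2, 3, 5, 6]
Sorted: [0, 1, 2, 3, 3, 4]


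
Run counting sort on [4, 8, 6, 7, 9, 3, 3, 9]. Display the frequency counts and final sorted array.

Count array: [0, 0, 0, 2, 1, 0, 1, 1, 1, 2]
(count[i] = number of elements equal to i)
Cumulative count: [0, 0, 0, 2, 3, 3, 4, 5, 6, 8]
Sorted: [3, 3, 4, 6, 7, 8, 9, 9]


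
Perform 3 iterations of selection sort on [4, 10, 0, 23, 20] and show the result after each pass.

Pass 1: Select minimum 0 at index 2, swap -> [0, 10, 4, 23, 20]
Pass 2: Select minimum 4 at index 2, swap -> [0, 4, 10, 23, 20]
Pass 3: Select minimum 10 at index 2, swap -> [0, 4, 10, 23, 20]


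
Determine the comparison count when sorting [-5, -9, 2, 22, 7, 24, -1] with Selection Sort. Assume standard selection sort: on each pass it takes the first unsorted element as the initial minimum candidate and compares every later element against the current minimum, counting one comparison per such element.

Pass 1: scan indices 1..6 for the minimum = 6 comparison(s); min is -9, place at index 0 -> [-9, -5, 2, 22, 7, 24, -1]
Pass 2: scan indices 2..6 for the minimum = 5 comparison(s); min is -5, place at index 1 -> [-9, -5, 2, 22, 7, 24, -1]
Pass 3: scan indices 3..6 for the minimum = 4 comparison(s); min is -1, place at index 2 -> [-9, -5, -1, 22, 7, 24, 2]
Pass 4: scan indices 4..6 for the minimum = 3 comparison(s); min is 2, place at index 3 -> [-9, -5, -1, 2, 7, 24, 22]
Pass 5: scan indices 5..6 for the minimum = 2 comparison(s); min is 7, place at index 4 -> [-9, -5, -1, 2, 7, 24, 22]
Pass 6: scan indices 6..6 for the minimum = 1 comparison(s); min is 22, place at index 5 -> [-9, -5, -1, 2, 7, 22, 24]
Selection sort always scans the whole unsorted suffix, so the count is (n-1) + (n-2) + ... + 1 = n(n-1)/2 = 7*6/2 = 21 regardless of the input order.
Total comparisons: 6 + 5 + 4 + 3 + 2 + 1 = 21


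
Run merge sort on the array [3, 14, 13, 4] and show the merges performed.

Divide and conquer:
  Merge [3] + [14] -> [3, 14]
  Merge [13] + [4] -> [4, 13]
  Merge [3, 14] + [4, 13] -> [3, 4, 13, 14]


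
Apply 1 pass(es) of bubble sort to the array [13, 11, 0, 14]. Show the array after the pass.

After pass 1: [11, 0, 13, 14] (2 swaps)
Total swaps: 2


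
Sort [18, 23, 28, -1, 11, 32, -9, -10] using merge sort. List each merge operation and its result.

Divide and conquer:
  Merge [18] + [23] -> [18, 23]
  Merge [28] + [-1] -> [-1, 28]
  Merge [18, 23] + [-1, 28] -> [-1, 18, 23, 28]
  Merge [11] + [32] -> [11, 32]
  Merge [-9] + [-10] -> [-10, -9]
  Merge [11, 32] + [-10, -9] -> [-10, -9, 11, 32]
  Merge [-1, 18, 23, 28] + [-10, -9, 11, 32] -> [-10, -9, -1, 11, 18, 23, 28, 32]


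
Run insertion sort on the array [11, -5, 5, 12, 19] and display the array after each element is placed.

First element 11 is already 'sorted'
Insert -5: shifted 1 elements -> [-5, 11, 5, 12, 19]
Insert 5: shifted 1 elements -> [-5, 5, 11, 12, 19]
Insert 12: shifted 0 elements -> [-5, 5, 11, 12, 19]
Insert 19: shifted 0 elements -> [-5, 5, 11, 12, 19]


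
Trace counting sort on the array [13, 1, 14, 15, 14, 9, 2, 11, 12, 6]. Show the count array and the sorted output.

Count array: [0, 1, 1, 0, 0, 0, 1, 0, 0, 1, 0, 1, 1, 1, 2, 1]
(count[i] = number of elements equal to i)
Cumulative count: [0, 1, 2, 2, 2, 2, 3, 3, 3, 4, 4, 5, 6, 7, 9, 10]
Sorted: [1, 2, 6, 9, 11, 12, 13, 14, 14, 15]


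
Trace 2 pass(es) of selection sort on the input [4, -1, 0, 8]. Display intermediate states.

Pass 1: Select minimum -1 at index 1, swap -> [-1, 4, 0, 8]
Pass 2: Select minimum 0 at index 2, swap -> [-1, 0, 4, 8]


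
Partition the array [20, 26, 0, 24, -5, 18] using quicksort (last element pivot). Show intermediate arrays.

Partition 1: pivot=18 at index 2 -> [0, -5, 18, 24, 26, 20]
Partition 2: pivot=-5 at index 0 -> [-5, 0, 18, 24, 26, 20]
Partition 3: pivot=20 at index 3 -> [-5, 0, 18, 20, 26, 24]
Partition 4: pivot=24 at index 4 -> [-5, 0, 18, 20, 24, 26]


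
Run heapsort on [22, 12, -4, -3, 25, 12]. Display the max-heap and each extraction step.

Build heap: [25, 22, 12, -3, 12, -4]
Extract 25: [22, 12, 12, -3, -4, 25]
Extract 22: [12, -3, 12, -4, 22, 25]
Extract 12: [12, -3, -4, 12, 22, 25]
Extract 12: [-3, -4, 12, 12, 22, 25]
Extract -3: [-4, -3, 12, 12, 22, 25]


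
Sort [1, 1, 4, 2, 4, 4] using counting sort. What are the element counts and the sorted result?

Count array: [0, 2, 1, 0, 3]
(count[i] = number of elements equal to i)
Cumulative count: [0, 2, 3, 3, 6]
Sorted: [1, 1, 2, 4, 4, 4]


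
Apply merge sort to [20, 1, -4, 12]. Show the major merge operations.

Divide and conquer:
  Merge [20] + [1] -> [1, 20]
  Merge [-4] + [12] -> [-4, 12]
  Merge [1, 20] + [-4, 12] -> [-4, 1, 12, 20]


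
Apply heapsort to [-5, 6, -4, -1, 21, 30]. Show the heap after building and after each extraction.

Build heap: [30, 21, -4, -1, 6, -5]
Extract 30: [21, 6, -4, -1, -5, 30]
Extract 21: [6, -1, -4, -5, 21, 30]
Extract 6: [-1, -5, -4, 6, 21, 30]
Extract -1: [-4, -5, -1, 6, 21, 30]
Extract -4: [-5, -4, -1, 6, 21, 30]


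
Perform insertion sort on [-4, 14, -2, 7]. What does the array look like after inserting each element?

First element -4 is already 'sorted'
Insert 14: shifted 0 elements -> [-4, 14, -2, 7]
Insert -2: shifted 1 elements -> [-4, -2, 14, 7]
Insert 7: shifted 1 elements -> [-4, -2, 7, 14]


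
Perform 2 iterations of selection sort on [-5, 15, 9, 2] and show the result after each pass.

Pass 1: Select minimum -5 at index 0, swap -> [-5, 15, 9, 2]
Pass 2: Select minimum 2 at index 3, swap -> [-5, 2, 9, 15]


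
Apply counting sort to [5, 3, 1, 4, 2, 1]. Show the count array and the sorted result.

Count array: [0, 2, 1, 1, 1, 1]
(count[i] = number of elements equal to i)
Cumulative count: [0, 2, 3, 4, 5, 6]
Sorted: [1, 1, 2, 3, 4, 5]


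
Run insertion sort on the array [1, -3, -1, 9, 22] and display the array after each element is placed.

First element 1 is already 'sorted'
Insert -3: shifted 1 elements -> [-3, 1, -1, 9, 22]
Insert -1: shifted 1 elements -> [-3, -1, 1, 9, 22]
Insert 9: shifted 0 elements -> [-3, -1, 1, 9, 22]
Insert 22: shifted 0 elements -> [-3, -1, 1, 9, 22]
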